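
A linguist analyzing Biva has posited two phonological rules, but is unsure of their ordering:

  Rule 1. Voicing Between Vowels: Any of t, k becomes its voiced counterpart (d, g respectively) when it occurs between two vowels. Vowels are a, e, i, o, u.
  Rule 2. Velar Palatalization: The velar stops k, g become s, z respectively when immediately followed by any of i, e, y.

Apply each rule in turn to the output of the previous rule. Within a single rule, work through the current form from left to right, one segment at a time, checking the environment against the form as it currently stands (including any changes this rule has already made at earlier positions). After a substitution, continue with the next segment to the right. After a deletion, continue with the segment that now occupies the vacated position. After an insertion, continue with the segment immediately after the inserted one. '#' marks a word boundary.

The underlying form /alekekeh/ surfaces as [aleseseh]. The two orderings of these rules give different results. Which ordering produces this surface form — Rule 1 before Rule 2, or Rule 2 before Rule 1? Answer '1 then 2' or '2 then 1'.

2 then 1

Order 1 then 2:
  1 Voicing Between Vowels: [alekekeh] → [alegegeh]
  2 Velar Palatalization: [alegegeh] → [alezezeh]
  result: [alezezeh]
Order 2 then 1:
  2 Velar Palatalization: [alekekeh] → [aleseseh]
  1 Voicing Between Vowels: no change — [aleseseh]
  result: [aleseseh]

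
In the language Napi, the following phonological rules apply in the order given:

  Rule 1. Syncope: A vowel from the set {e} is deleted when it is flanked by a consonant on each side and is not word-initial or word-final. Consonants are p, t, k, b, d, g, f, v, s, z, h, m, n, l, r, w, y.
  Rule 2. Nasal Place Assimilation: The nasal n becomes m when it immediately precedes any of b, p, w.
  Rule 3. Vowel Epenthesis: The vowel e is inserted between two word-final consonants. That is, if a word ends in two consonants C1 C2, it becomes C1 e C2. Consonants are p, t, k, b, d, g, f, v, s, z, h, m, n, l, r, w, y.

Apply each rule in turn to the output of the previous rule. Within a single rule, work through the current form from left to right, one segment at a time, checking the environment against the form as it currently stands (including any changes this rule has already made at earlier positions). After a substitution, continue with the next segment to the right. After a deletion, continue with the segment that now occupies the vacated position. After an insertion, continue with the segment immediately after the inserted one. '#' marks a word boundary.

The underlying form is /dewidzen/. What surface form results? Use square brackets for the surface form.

[dwidzen]

Rule 1 Syncope: [dewidzen] → [dwidzn]
Rule 2 Nasal Place Assimilation: no change — [dwidzn]
Rule 3 Vowel Epenthesis: [dwidzn] → [dwidzen]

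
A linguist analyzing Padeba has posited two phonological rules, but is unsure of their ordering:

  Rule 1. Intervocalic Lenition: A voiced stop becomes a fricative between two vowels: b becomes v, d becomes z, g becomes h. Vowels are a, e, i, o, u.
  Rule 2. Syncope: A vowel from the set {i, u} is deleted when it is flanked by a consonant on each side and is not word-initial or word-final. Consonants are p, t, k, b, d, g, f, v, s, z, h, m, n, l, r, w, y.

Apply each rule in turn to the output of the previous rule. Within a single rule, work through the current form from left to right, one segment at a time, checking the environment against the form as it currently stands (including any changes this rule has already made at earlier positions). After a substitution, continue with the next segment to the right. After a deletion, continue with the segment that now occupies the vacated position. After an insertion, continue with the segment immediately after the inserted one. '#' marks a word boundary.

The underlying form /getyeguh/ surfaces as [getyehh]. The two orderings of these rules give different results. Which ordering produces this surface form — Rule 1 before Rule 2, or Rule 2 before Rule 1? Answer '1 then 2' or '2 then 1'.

1 then 2

Order 1 then 2:
  1 Intervocalic Lenition: [getyeguh] → [getyehuh]
  2 Syncope: [getyehuh] → [getyehh]
  result: [getyehh]
Order 2 then 1:
  2 Syncope: [getyeguh] → [getyegh]
  1 Intervocalic Lenition: no change — [getyegh]
  result: [getyegh]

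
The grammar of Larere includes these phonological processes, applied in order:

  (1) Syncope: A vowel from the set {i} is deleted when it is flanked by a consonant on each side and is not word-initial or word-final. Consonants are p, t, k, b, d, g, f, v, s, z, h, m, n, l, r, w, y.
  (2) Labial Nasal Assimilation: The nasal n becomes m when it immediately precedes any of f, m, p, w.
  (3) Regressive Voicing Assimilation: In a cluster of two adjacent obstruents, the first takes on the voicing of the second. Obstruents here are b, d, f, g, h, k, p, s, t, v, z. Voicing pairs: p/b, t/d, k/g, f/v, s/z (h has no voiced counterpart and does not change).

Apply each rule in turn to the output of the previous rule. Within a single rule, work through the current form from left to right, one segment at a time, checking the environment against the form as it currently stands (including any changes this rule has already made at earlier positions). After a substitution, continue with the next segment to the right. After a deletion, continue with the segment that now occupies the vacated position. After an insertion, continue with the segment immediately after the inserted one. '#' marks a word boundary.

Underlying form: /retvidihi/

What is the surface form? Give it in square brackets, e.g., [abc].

(1) Syncope: [retvidihi] → [retvdhi]
(2) Labial Nasal Assimilation: no change — [retvdhi]
(3) Regressive Voicing Assimilation: [retvdhi] → [redvthi]

[redvthi]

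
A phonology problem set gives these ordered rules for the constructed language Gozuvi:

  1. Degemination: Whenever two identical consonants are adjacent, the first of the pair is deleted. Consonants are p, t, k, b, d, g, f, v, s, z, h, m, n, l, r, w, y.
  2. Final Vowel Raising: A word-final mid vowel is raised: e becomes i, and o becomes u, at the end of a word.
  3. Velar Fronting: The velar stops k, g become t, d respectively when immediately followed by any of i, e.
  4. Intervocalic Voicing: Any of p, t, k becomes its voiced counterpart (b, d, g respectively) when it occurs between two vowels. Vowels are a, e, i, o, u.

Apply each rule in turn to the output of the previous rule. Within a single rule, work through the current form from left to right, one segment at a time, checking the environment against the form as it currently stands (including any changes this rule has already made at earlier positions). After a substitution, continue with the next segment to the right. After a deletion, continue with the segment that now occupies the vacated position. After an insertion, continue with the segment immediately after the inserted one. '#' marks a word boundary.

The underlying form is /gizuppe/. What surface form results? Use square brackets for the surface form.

[dizubi]

1 Degemination: [gizuppe] → [gizupe]
2 Final Vowel Raising: [gizupe] → [gizupi]
3 Velar Fronting: [gizupi] → [dizupi]
4 Intervocalic Voicing: [dizupi] → [dizubi]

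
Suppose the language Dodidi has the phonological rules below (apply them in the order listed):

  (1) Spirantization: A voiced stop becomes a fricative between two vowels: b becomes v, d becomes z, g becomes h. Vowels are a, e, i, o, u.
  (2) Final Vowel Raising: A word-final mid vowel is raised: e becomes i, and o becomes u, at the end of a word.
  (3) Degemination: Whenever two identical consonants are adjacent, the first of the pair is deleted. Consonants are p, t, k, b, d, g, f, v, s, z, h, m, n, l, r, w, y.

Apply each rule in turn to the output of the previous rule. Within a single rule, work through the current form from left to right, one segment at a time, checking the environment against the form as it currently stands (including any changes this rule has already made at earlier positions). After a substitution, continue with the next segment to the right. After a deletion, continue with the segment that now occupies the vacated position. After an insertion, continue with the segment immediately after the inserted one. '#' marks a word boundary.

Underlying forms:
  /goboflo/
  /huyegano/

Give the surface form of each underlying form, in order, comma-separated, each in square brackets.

/goboflo/:
  (1) Spirantization: [goboflo] → [govoflo]
  (2) Final Vowel Raising: [govoflo] → [govoflu]
  (3) Degemination: no change — [govoflu]
/huyegano/:
  (1) Spirantization: [huyegano] → [huyehano]
  (2) Final Vowel Raising: [huyehano] → [huyehanu]
  (3) Degemination: no change — [huyehanu]

[govoflu], [huyehanu]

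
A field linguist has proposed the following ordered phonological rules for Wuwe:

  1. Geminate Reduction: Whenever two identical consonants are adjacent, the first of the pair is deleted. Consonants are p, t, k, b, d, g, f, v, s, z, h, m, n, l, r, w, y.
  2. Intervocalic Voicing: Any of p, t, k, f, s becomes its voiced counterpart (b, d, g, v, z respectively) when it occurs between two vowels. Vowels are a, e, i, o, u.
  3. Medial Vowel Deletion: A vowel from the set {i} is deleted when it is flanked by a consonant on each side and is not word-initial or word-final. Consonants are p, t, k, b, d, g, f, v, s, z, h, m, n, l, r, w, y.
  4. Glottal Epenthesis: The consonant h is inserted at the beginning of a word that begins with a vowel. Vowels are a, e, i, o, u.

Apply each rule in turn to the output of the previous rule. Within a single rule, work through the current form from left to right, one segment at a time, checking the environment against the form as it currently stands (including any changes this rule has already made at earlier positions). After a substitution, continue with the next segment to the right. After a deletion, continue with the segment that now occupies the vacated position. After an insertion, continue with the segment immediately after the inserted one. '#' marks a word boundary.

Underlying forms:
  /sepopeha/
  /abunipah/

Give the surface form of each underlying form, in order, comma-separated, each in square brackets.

[sebobeha], [habunbah]

/sepopeha/:
  1 Geminate Reduction: no change — [sepopeha]
  2 Intervocalic Voicing: [sepopeha] → [sebobeha]
  3 Medial Vowel Deletion: no change — [sebobeha]
  4 Glottal Epenthesis: no change — [sebobeha]
/abunipah/:
  1 Geminate Reduction: no change — [abunipah]
  2 Intervocalic Voicing: [abunipah] → [abunibah]
  3 Medial Vowel Deletion: [abunibah] → [abunbah]
  4 Glottal Epenthesis: [abunbah] → [habunbah]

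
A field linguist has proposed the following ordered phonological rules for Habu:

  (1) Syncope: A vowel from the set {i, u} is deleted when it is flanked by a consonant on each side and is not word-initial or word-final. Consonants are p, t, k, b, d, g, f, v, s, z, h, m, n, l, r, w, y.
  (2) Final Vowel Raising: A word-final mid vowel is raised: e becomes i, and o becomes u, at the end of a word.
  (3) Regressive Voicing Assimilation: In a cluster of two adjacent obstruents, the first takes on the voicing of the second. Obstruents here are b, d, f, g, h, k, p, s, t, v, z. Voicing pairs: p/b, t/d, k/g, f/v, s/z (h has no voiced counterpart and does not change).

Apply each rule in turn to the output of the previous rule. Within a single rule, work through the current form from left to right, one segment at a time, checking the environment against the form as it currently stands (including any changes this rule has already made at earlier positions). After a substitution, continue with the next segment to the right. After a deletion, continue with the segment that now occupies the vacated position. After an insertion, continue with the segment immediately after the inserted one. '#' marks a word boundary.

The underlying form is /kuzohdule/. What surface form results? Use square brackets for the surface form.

(1) Syncope: [kuzohdule] → [kzohdle]
(2) Final Vowel Raising: [kzohdle] → [kzohdli]
(3) Regressive Voicing Assimilation: [kzohdli] → [gzohdli]

[gzohdli]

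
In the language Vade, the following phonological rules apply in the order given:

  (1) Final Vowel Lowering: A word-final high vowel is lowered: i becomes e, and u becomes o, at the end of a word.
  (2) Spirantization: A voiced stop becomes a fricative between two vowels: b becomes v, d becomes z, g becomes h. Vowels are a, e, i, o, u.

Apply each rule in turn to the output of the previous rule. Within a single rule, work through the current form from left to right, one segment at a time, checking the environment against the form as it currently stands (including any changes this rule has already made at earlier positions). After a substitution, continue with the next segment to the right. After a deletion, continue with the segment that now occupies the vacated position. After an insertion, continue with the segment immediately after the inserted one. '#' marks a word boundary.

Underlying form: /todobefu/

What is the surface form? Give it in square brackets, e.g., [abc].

(1) Final Vowel Lowering: [todobefu] → [todobefo]
(2) Spirantization: [todobefo] → [tozovefo]

[tozovefo]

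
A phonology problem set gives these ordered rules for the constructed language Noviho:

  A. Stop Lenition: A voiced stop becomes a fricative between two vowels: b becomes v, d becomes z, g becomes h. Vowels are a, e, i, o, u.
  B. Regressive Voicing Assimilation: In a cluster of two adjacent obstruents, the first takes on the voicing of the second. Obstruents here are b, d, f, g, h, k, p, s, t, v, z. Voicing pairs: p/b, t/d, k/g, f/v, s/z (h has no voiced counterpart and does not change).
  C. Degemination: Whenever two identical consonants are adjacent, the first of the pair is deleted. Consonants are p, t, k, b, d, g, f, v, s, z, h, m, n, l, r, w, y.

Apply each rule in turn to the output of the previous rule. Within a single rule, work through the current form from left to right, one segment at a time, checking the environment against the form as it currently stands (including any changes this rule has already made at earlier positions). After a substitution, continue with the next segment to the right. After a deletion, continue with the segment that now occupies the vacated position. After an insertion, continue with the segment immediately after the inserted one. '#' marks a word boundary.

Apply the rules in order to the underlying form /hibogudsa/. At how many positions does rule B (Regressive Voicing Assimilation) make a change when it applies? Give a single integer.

A Stop Lenition: [hibogudsa] → [hivohudsa]
B Regressive Voicing Assimilation: [hivohudsa] → [hivohutsa]
C Degemination: no change — [hivohutsa]
Rule B changed 1 position(s).

1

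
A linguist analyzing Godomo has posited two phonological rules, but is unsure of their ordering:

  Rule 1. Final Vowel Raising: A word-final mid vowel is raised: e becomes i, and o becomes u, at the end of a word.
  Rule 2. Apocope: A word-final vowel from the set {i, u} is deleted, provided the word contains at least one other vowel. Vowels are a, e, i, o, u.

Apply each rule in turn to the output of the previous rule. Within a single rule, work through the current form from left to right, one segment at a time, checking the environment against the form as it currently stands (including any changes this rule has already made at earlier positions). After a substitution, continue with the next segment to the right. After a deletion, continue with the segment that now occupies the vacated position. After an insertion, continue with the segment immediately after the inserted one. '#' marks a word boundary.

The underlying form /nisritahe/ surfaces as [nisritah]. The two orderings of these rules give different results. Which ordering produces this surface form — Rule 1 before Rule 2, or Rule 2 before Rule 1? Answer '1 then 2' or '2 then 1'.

Order 1 then 2:
  1 Final Vowel Raising: [nisritahe] → [nisritahi]
  2 Apocope: [nisritahi] → [nisritah]
  result: [nisritah]
Order 2 then 1:
  2 Apocope: no change — [nisritahe]
  1 Final Vowel Raising: [nisritahe] → [nisritahi]
  result: [nisritahi]

1 then 2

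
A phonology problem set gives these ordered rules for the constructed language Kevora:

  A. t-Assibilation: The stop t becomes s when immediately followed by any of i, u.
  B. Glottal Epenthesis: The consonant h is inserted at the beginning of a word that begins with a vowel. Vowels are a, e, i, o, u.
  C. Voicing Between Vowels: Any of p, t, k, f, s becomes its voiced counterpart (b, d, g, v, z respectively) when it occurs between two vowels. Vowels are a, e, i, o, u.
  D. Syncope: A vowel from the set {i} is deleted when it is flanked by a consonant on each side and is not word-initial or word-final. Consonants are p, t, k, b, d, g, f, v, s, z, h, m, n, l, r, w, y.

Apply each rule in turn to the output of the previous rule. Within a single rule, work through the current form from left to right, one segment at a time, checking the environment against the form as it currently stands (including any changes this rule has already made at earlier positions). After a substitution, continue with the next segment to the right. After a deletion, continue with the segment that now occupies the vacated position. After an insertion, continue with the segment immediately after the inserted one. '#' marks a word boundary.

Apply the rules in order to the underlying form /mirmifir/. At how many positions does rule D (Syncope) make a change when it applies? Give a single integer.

3

A t-Assibilation: no change — [mirmifir]
B Glottal Epenthesis: no change — [mirmifir]
C Voicing Between Vowels: [mirmifir] → [mirmivir]
D Syncope: [mirmivir] → [mrmvr]
Rule D changed 3 position(s).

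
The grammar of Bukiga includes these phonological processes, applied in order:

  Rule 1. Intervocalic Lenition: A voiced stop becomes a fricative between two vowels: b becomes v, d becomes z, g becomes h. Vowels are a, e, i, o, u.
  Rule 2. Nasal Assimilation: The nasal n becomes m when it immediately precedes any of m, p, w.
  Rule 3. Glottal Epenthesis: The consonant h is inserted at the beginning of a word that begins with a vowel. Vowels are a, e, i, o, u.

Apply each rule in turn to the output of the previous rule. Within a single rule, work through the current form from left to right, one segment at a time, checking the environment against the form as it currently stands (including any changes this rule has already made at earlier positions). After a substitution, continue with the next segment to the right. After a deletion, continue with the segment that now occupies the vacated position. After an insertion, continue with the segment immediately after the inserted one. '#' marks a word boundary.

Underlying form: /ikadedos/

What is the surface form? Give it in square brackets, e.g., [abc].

[hikazezos]

Rule 1 Intervocalic Lenition: [ikadedos] → [ikazezos]
Rule 2 Nasal Assimilation: no change — [ikazezos]
Rule 3 Glottal Epenthesis: [ikazezos] → [hikazezos]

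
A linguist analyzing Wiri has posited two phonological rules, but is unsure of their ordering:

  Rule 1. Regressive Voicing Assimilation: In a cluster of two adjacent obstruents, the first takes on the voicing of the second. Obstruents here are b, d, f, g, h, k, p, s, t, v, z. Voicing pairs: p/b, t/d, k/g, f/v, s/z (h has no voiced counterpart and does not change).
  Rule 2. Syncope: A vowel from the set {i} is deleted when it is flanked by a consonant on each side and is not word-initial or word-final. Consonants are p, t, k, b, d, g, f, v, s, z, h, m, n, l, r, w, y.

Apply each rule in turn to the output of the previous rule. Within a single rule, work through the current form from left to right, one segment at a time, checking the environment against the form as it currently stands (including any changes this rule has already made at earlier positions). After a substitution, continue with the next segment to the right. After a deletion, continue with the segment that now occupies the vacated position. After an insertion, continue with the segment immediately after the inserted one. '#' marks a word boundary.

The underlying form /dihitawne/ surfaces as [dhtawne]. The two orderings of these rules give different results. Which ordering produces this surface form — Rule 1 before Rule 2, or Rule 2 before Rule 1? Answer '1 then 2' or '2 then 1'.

Order 1 then 2:
  1 Regressive Voicing Assimilation: no change — [dihitawne]
  2 Syncope: [dihitawne] → [dhtawne]
  result: [dhtawne]
Order 2 then 1:
  2 Syncope: [dihitawne] → [dhtawne]
  1 Regressive Voicing Assimilation: [dhtawne] → [thtawne]
  result: [thtawne]

1 then 2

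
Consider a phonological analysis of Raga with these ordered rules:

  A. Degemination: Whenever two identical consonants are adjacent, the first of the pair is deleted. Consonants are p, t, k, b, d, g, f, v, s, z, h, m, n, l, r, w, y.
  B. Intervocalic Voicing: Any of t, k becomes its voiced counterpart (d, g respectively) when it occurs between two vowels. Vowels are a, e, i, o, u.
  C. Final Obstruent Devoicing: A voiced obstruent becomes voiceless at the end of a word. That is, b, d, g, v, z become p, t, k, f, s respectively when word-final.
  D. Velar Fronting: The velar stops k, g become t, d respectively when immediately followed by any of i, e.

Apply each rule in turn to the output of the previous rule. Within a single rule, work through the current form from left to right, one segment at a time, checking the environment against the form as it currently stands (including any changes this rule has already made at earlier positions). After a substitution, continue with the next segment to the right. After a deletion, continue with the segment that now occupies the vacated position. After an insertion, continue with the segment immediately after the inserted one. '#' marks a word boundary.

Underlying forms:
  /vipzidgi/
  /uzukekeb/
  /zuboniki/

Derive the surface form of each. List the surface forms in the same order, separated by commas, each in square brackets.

[vipziddi], [uzudedep], [zubonidi]

/vipzidgi/:
  A Degemination: no change — [vipzidgi]
  B Intervocalic Voicing: no change — [vipzidgi]
  C Final Obstruent Devoicing: no change — [vipzidgi]
  D Velar Fronting: [vipzidgi] → [vipziddi]
/uzukekeb/:
  A Degemination: no change — [uzukekeb]
  B Intervocalic Voicing: [uzukekeb] → [uzugegeb]
  C Final Obstruent Devoicing: [uzugegeb] → [uzugegep]
  D Velar Fronting: [uzugegep] → [uzudedep]
/zuboniki/:
  A Degemination: no change — [zuboniki]
  B Intervocalic Voicing: [zuboniki] → [zubonigi]
  C Final Obstruent Devoicing: no change — [zubonigi]
  D Velar Fronting: [zubonigi] → [zubonidi]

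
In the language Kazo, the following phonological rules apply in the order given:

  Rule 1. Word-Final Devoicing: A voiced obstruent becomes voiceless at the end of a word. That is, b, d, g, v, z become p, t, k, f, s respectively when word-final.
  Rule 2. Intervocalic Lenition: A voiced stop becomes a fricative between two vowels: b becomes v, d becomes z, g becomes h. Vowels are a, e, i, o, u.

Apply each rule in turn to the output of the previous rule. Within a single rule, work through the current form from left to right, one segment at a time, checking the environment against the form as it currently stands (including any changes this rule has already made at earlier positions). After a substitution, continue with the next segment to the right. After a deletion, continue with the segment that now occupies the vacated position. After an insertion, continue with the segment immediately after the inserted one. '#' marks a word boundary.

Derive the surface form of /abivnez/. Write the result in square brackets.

Rule 1 Word-Final Devoicing: [abivnez] → [abivnes]
Rule 2 Intervocalic Lenition: [abivnes] → [avivnes]

[avivnes]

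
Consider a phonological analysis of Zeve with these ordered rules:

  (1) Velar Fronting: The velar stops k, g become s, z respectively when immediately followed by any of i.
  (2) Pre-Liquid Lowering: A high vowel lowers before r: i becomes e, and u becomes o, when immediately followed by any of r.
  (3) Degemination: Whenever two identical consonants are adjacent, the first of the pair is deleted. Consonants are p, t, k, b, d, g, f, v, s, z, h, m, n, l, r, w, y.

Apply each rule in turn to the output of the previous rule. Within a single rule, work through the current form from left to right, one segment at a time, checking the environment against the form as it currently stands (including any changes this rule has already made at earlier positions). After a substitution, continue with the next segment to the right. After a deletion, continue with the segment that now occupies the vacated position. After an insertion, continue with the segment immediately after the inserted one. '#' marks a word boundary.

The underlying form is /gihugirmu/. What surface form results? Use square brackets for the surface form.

[zihuzermu]

(1) Velar Fronting: [gihugirmu] → [zihuzirmu]
(2) Pre-Liquid Lowering: [zihuzirmu] → [zihuzermu]
(3) Degemination: no change — [zihuzermu]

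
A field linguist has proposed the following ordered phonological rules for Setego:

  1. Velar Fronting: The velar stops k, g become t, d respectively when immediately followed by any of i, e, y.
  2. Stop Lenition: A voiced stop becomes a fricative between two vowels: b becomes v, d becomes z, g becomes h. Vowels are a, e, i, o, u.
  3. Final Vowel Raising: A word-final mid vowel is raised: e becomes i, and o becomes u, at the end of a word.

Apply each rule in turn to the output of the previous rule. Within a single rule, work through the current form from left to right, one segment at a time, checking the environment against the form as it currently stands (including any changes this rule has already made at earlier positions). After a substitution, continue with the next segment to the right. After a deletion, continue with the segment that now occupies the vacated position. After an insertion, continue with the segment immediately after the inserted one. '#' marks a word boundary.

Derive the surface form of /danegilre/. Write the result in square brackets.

[danezilri]

1 Velar Fronting: [danegilre] → [danedilre]
2 Stop Lenition: [danedilre] → [danezilre]
3 Final Vowel Raising: [danezilre] → [danezilri]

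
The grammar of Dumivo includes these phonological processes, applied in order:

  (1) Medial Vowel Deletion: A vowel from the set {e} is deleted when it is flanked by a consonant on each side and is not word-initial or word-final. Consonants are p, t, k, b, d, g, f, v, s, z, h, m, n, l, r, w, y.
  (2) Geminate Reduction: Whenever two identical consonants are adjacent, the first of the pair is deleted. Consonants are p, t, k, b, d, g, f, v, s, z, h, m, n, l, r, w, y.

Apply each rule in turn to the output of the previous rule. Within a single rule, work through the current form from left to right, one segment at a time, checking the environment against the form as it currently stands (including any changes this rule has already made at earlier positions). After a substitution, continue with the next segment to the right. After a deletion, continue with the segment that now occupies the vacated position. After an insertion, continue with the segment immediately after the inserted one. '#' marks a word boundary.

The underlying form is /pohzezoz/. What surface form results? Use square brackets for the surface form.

[pohzoz]

(1) Medial Vowel Deletion: [pohzezoz] → [pohzzoz]
(2) Geminate Reduction: [pohzzoz] → [pohzoz]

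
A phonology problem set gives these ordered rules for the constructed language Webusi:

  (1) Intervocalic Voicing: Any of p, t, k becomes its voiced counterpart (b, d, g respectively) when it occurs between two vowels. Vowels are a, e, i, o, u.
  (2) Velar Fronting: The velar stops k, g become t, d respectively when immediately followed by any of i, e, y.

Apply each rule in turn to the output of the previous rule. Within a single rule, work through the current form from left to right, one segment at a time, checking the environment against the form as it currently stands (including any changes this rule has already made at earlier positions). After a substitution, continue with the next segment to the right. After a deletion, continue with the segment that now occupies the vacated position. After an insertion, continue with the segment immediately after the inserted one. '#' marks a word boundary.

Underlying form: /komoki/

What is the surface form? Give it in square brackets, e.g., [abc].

(1) Intervocalic Voicing: [komoki] → [komogi]
(2) Velar Fronting: [komogi] → [komodi]

[komodi]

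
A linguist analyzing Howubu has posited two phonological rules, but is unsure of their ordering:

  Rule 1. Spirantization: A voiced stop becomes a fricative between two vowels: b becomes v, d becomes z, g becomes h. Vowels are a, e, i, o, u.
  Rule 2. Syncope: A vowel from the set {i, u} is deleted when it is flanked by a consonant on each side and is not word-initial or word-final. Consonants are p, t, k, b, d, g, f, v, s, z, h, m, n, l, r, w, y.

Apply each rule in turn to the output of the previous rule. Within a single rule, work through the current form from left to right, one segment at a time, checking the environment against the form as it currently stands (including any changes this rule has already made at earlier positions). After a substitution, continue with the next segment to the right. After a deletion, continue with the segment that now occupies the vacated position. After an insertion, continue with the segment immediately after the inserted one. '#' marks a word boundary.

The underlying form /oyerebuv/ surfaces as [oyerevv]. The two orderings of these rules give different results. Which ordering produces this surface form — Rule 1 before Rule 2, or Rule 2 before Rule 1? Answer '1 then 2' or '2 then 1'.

Order 1 then 2:
  1 Spirantization: [oyerebuv] → [oyerevuv]
  2 Syncope: [oyerevuv] → [oyerevv]
  result: [oyerevv]
Order 2 then 1:
  2 Syncope: [oyerebuv] → [oyerebv]
  1 Spirantization: no change — [oyerebv]
  result: [oyerebv]

1 then 2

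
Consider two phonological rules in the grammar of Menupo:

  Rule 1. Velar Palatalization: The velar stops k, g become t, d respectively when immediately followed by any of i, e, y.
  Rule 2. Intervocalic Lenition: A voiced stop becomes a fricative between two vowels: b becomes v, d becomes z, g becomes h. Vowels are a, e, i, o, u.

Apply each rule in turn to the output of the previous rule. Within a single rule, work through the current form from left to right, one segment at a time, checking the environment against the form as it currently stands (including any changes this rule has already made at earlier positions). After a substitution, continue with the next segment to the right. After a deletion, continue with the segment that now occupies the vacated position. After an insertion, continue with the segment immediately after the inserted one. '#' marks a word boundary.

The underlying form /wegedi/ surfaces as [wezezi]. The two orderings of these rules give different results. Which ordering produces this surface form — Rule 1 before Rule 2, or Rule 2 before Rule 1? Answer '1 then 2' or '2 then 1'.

Order 1 then 2:
  1 Velar Palatalization: [wegedi] → [wededi]
  2 Intervocalic Lenition: [wededi] → [wezezi]
  result: [wezezi]
Order 2 then 1:
  2 Intervocalic Lenition: [wegedi] → [wehezi]
  1 Velar Palatalization: no change — [wehezi]
  result: [wehezi]

1 then 2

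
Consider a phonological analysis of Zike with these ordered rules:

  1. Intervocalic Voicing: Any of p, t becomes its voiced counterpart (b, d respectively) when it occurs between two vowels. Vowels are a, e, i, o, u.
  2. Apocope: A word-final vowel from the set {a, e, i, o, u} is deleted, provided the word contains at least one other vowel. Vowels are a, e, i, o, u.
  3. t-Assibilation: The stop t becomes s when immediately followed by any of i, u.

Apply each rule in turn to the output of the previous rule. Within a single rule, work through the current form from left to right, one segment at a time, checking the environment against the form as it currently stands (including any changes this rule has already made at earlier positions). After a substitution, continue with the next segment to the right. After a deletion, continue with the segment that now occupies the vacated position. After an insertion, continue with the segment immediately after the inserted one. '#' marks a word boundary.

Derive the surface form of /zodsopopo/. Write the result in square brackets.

1 Intervocalic Voicing: [zodsopopo] → [zodsobobo]
2 Apocope: [zodsobobo] → [zodsobob]
3 t-Assibilation: no change — [zodsobob]

[zodsobob]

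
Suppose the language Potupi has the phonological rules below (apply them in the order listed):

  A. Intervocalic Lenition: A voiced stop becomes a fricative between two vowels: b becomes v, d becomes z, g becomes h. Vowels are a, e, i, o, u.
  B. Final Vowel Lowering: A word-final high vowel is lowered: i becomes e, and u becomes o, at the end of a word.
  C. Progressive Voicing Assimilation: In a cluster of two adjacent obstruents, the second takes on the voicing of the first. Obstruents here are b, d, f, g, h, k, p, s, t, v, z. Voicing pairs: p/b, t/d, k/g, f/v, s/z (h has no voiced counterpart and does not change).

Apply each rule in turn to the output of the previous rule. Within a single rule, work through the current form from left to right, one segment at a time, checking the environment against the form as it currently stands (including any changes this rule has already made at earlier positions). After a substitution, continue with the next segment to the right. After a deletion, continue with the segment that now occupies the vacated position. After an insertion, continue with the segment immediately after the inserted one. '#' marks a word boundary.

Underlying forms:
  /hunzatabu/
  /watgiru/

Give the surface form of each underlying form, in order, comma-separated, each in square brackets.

/hunzatabu/:
  A Intervocalic Lenition: [hunzatabu] → [hunzatavu]
  B Final Vowel Lowering: [hunzatavu] → [hunzatavo]
  C Progressive Voicing Assimilation: no change — [hunzatavo]
/watgiru/:
  A Intervocalic Lenition: no change — [watgiru]
  B Final Vowel Lowering: [watgiru] → [watgiro]
  C Progressive Voicing Assimilation: [watgiro] → [watkiro]

[hunzatavo], [watkiro]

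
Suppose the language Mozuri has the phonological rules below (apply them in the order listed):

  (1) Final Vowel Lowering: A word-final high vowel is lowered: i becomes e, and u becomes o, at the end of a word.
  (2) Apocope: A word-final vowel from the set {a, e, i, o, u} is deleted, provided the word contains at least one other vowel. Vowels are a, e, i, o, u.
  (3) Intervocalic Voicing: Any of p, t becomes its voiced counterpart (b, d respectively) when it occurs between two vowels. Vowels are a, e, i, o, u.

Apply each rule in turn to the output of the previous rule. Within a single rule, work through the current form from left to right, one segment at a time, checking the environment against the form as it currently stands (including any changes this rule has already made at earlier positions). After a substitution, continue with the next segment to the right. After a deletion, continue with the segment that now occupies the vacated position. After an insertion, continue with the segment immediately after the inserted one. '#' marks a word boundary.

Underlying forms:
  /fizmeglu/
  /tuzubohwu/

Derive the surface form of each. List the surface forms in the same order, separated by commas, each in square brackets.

/fizmeglu/:
  (1) Final Vowel Lowering: [fizmeglu] → [fizmeglo]
  (2) Apocope: [fizmeglo] → [fizmegl]
  (3) Intervocalic Voicing: no change — [fizmegl]
/tuzubohwu/:
  (1) Final Vowel Lowering: [tuzubohwu] → [tuzubohwo]
  (2) Apocope: [tuzubohwo] → [tuzubohw]
  (3) Intervocalic Voicing: no change — [tuzubohw]

[fizmegl], [tuzubohw]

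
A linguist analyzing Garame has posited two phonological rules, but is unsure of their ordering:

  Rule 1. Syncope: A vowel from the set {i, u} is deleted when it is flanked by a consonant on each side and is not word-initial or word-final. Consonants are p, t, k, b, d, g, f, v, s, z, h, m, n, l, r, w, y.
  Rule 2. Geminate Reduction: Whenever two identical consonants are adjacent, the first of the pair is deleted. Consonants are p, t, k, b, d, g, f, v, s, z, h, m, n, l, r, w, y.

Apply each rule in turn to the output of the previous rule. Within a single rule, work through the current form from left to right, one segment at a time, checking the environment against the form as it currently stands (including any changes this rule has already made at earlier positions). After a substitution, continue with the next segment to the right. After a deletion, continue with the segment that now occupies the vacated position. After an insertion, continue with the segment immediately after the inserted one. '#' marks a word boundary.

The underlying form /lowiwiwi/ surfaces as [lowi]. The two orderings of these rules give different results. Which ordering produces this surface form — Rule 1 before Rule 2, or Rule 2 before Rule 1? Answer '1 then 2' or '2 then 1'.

1 then 2

Order 1 then 2:
  1 Syncope: [lowiwiwi] → [lowwwi]
  2 Geminate Reduction: [lowwwi] → [lowi]
  result: [lowi]
Order 2 then 1:
  2 Geminate Reduction: no change — [lowiwiwi]
  1 Syncope: [lowiwiwi] → [lowwwi]
  result: [lowwwi]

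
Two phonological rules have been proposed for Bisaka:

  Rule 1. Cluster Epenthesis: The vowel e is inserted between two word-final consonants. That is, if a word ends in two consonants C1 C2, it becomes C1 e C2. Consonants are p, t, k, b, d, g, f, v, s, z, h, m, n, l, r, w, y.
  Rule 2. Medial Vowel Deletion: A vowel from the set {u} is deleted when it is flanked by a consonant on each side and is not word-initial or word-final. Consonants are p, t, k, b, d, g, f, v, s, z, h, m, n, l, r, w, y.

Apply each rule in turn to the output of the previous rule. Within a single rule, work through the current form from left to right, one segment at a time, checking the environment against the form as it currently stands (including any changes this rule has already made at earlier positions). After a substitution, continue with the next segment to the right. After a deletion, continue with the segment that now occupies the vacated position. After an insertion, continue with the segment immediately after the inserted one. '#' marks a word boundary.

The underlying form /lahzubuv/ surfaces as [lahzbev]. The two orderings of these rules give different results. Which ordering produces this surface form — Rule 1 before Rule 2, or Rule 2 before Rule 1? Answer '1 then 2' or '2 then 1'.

2 then 1

Order 1 then 2:
  1 Cluster Epenthesis: no change — [lahzubuv]
  2 Medial Vowel Deletion: [lahzubuv] → [lahzbv]
  result: [lahzbv]
Order 2 then 1:
  2 Medial Vowel Deletion: [lahzubuv] → [lahzbv]
  1 Cluster Epenthesis: [lahzbv] → [lahzbev]
  result: [lahzbev]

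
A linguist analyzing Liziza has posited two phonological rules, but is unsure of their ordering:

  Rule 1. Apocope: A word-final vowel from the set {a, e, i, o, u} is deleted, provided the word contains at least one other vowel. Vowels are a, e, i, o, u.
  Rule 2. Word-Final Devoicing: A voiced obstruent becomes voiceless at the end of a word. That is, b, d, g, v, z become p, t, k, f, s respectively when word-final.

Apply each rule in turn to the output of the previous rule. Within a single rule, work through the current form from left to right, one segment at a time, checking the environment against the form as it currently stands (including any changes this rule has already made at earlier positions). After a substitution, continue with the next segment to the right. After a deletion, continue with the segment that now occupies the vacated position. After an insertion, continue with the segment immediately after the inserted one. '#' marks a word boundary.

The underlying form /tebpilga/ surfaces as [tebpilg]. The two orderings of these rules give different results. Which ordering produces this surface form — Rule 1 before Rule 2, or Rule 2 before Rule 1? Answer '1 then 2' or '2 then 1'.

2 then 1

Order 1 then 2:
  1 Apocope: [tebpilga] → [tebpilg]
  2 Word-Final Devoicing: [tebpilg] → [tebpilk]
  result: [tebpilk]
Order 2 then 1:
  2 Word-Final Devoicing: no change — [tebpilga]
  1 Apocope: [tebpilga] → [tebpilg]
  result: [tebpilg]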